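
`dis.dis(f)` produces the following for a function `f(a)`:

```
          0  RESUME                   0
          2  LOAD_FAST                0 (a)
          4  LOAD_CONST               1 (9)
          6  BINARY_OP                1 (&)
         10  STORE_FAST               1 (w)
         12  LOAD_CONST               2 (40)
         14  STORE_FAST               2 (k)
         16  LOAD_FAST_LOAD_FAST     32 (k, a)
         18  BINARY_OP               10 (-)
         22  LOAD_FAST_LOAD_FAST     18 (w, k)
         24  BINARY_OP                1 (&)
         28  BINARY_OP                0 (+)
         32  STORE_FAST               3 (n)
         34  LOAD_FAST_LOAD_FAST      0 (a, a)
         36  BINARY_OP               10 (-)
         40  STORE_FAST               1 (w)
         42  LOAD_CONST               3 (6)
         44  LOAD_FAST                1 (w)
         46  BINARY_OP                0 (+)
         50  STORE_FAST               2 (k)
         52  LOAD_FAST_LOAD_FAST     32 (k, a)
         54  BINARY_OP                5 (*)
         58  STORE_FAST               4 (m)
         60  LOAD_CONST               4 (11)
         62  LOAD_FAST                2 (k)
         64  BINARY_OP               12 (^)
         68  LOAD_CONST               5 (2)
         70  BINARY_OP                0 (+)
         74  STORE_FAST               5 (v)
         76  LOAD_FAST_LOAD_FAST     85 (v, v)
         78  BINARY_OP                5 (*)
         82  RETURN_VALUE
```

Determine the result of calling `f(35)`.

225

LOAD_FAST a → push 35. Stack: [35]
LOAD_CONST → push 9. Stack: [35, 9]
BINARY_OP & → 35 & 9 = 1. Stack: [1]
STORE_FAST w → w=1. Stack: []
LOAD_CONST → push 40. Stack: [40]
STORE_FAST k → k=40. Stack: []
LOAD_FAST_LOAD_FAST k,a → push 40,35. Stack: [40, 35]
BINARY_OP - → 40 - 35 = 5. Stack: [5]
LOAD_FAST_LOAD_FAST w,k → push 1,40. Stack: [5, 1, 40]
BINARY_OP & → 1 & 40 = 0. Stack: [5, 0]
BINARY_OP + → 5 + 0 = 5. Stack: [5]
STORE_FAST n → n=5. Stack: []
LOAD_FAST_LOAD_FAST a,a → push 35,35. Stack: [35, 35]
BINARY_OP - → 35 - 35 = 0. Stack: [0]
STORE_FAST w → w=0. Stack: []
LOAD_CONST → push 6. Stack: [6]
LOAD_FAST w → push 0. Stack: [6, 0]
BINARY_OP + → 6 + 0 = 6. Stack: [6]
STORE_FAST k → k=6. Stack: []
LOAD_FAST_LOAD_FAST k,a → push 6,35. Stack: [6, 35]
BINARY_OP * → 6 * 35 = 210. Stack: [210]
STORE_FAST m → m=210. Stack: []
LOAD_CONST → push 11. Stack: [11]
LOAD_FAST k → push 6. Stack: [11, 6]
BINARY_OP ^ → 11 ^ 6 = 13. Stack: [13]
LOAD_CONST → push 2. Stack: [13, 2]
BINARY_OP + → 13 + 2 = 15. Stack: [15]
STORE_FAST v → v=15. Stack: []
LOAD_FAST_LOAD_FAST v,v → push 15,15. Stack: [15, 15]
BINARY_OP * → 15 * 15 = 225. Stack: [225]
RETURN_VALUE → return 225.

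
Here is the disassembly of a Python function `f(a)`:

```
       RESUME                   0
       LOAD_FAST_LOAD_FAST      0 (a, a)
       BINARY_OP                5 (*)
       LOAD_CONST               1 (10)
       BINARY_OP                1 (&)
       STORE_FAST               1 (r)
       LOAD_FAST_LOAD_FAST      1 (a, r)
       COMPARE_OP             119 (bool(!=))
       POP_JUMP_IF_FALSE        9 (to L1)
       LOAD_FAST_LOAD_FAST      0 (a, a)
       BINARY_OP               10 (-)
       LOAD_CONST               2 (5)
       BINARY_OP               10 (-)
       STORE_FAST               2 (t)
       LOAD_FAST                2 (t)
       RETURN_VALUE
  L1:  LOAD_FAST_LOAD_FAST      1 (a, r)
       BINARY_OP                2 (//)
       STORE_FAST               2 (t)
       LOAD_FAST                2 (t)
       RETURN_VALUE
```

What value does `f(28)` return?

LOAD_FAST_LOAD_FAST a,a → push 28,28. Stack: [28, 28]
BINARY_OP * → 28 * 28 = 784. Stack: [784]
LOAD_CONST → push 10. Stack: [784, 10]
BINARY_OP & → 784 & 10 = 0. Stack: [0]
STORE_FAST r → r=0. Stack: []
LOAD_FAST_LOAD_FAST a,r → push 28,0. Stack: [28, 0]
COMPARE_OP bool(!=) → 28 vs 0 = True. Stack: [True]
POP_JUMP_IF_FALSE → pop True; no jump. Stack: []
LOAD_FAST_LOAD_FAST a,a → push 28,28. Stack: [28, 28]
BINARY_OP - → 28 - 28 = 0. Stack: [0]
LOAD_CONST → push 5. Stack: [0, 5]
BINARY_OP - → 0 - 5 = -5. Stack: [-5]
STORE_FAST t → t=-5. Stack: []
LOAD_FAST t → push -5. Stack: [-5]
RETURN_VALUE → return -5.

-5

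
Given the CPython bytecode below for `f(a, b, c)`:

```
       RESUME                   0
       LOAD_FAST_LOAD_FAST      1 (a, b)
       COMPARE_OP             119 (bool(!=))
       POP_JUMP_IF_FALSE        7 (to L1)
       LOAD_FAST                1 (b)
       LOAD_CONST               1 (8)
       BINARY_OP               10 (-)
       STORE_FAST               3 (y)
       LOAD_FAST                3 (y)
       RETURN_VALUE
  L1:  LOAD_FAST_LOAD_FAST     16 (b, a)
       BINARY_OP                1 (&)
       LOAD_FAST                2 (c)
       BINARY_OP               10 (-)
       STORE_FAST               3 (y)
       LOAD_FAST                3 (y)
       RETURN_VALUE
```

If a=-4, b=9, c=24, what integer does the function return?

1

LOAD_FAST_LOAD_FAST a,b → push -4,9. Stack: [-4, 9]
COMPARE_OP bool(!=) → -4 vs 9 = True. Stack: [True]
POP_JUMP_IF_FALSE → pop True; no jump. Stack: []
LOAD_FAST b → push 9. Stack: [9]
LOAD_CONST → push 8. Stack: [9, 8]
BINARY_OP - → 9 - 8 = 1. Stack: [1]
STORE_FAST y → y=1. Stack: []
LOAD_FAST y → push 1. Stack: [1]
RETURN_VALUE → return 1.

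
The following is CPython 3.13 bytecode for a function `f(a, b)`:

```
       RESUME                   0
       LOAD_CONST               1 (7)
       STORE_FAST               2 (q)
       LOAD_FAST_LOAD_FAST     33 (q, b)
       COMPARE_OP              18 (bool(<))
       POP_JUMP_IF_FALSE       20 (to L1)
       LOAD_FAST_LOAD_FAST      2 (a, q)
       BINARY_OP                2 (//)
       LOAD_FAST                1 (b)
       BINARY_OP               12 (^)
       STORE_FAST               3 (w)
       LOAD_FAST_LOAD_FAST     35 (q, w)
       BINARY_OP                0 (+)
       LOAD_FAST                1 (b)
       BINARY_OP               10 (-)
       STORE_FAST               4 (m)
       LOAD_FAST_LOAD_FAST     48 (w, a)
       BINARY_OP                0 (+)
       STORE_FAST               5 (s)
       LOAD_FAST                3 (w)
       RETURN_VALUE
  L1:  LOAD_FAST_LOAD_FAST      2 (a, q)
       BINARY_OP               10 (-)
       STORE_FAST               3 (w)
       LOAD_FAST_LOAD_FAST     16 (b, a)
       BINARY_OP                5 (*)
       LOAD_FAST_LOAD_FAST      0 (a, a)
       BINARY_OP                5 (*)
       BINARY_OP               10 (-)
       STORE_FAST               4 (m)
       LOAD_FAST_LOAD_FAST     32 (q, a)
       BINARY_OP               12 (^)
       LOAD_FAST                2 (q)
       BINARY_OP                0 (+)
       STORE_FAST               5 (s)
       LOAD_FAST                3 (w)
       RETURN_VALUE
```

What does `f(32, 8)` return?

LOAD_CONST → push 7. Stack: [7]
STORE_FAST q → q=7. Stack: []
LOAD_FAST_LOAD_FAST q,b → push 7,8. Stack: [7, 8]
COMPARE_OP bool(<) → 7 vs 8 = True. Stack: [True]
POP_JUMP_IF_FALSE → pop True; no jump. Stack: []
LOAD_FAST_LOAD_FAST a,q → push 32,7. Stack: [32, 7]
BINARY_OP // → 32 // 7 = 4. Stack: [4]
LOAD_FAST b → push 8. Stack: [4, 8]
BINARY_OP ^ → 4 ^ 8 = 12. Stack: [12]
STORE_FAST w → w=12. Stack: []
LOAD_FAST_LOAD_FAST q,w → push 7,12. Stack: [7, 12]
BINARY_OP + → 7 + 12 = 19. Stack: [19]
LOAD_FAST b → push 8. Stack: [19, 8]
BINARY_OP - → 19 - 8 = 11. Stack: [11]
STORE_FAST m → m=11. Stack: []
LOAD_FAST_LOAD_FAST w,a → push 12,32. Stack: [12, 32]
BINARY_OP + → 12 + 32 = 44. Stack: [44]
STORE_FAST s → s=44. Stack: []
LOAD_FAST w → push 12. Stack: [12]
RETURN_VALUE → return 12.

12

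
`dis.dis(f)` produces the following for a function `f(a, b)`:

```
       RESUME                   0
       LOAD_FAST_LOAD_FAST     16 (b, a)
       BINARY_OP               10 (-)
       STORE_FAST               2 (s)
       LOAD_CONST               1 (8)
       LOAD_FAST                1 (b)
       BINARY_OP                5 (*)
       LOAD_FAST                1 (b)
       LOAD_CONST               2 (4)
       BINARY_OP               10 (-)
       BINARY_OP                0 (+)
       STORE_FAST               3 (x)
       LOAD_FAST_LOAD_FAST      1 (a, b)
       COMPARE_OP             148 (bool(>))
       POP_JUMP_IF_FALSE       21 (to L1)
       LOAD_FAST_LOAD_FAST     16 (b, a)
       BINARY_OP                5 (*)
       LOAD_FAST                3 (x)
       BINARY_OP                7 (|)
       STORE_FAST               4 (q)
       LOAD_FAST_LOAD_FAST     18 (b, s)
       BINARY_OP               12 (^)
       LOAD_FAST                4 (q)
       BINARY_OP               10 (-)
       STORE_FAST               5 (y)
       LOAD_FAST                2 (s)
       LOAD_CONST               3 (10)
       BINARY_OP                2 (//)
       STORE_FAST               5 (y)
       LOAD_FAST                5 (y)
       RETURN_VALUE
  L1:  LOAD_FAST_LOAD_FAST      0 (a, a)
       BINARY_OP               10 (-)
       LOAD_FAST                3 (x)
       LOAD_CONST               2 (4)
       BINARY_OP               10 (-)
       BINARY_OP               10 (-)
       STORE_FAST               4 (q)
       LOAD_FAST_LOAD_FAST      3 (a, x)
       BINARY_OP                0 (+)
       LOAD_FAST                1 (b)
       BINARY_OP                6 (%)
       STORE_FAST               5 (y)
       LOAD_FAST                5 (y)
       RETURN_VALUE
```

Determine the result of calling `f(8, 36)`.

LOAD_FAST_LOAD_FAST b,a → push 36,8. Stack: [36, 8]
BINARY_OP - → 36 - 8 = 28. Stack: [28]
STORE_FAST s → s=28. Stack: []
LOAD_CONST → push 8. Stack: [8]
LOAD_FAST b → push 36. Stack: [8, 36]
BINARY_OP * → 8 * 36 = 288. Stack: [288]
LOAD_FAST b → push 36. Stack: [288, 36]
LOAD_CONST → push 4. Stack: [288, 36, 4]
BINARY_OP - → 36 - 4 = 32. Stack: [288, 32]
BINARY_OP + → 288 + 32 = 320. Stack: [320]
STORE_FAST x → x=320. Stack: []
LOAD_FAST_LOAD_FAST a,b → push 8,36. Stack: [8, 36]
COMPARE_OP bool(>) → 8 vs 36 = False. Stack: [False]
POP_JUMP_IF_FALSE → pop False; jump. Stack: []
LOAD_FAST_LOAD_FAST a,a → push 8,8. Stack: [8, 8]
BINARY_OP - → 8 - 8 = 0. Stack: [0]
LOAD_FAST x → push 320. Stack: [0, 320]
LOAD_CONST → push 4. Stack: [0, 320, 4]
BINARY_OP - → 320 - 4 = 316. Stack: [0, 316]
BINARY_OP - → 0 - 316 = -316. Stack: [-316]
STORE_FAST q → q=-316. Stack: []
LOAD_FAST_LOAD_FAST a,x → push 8,320. Stack: [8, 320]
BINARY_OP + → 8 + 320 = 328. Stack: [328]
LOAD_FAST b → push 36. Stack: [328, 36]
BINARY_OP % → 328 % 36 = 4. Stack: [4]
STORE_FAST y → y=4. Stack: []
LOAD_FAST y → push 4. Stack: [4]
RETURN_VALUE → return 4.

4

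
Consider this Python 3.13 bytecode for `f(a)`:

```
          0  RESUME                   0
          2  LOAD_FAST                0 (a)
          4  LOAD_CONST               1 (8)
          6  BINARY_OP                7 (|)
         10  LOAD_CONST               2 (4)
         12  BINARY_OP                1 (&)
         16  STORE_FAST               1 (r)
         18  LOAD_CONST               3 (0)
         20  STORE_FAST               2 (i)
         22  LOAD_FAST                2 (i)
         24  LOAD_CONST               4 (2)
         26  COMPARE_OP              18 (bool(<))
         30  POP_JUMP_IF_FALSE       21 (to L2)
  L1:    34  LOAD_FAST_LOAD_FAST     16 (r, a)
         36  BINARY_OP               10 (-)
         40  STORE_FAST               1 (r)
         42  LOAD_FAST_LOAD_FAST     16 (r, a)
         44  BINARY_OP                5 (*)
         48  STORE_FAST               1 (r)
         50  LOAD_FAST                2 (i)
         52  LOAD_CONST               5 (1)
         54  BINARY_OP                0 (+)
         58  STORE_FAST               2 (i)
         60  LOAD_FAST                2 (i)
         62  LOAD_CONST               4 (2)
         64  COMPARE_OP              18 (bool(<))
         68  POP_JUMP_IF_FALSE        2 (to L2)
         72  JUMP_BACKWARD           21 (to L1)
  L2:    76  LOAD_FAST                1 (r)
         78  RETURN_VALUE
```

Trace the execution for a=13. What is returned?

-1690

LOAD_FAST a → push 13. Stack: [13]
LOAD_CONST → push 8. Stack: [13, 8]
BINARY_OP | → 13 | 8 = 13. Stack: [13]
LOAD_CONST → push 4. Stack: [13, 4]
BINARY_OP & → 13 & 4 = 4. Stack: [4]
STORE_FAST r → r=4. Stack: []
LOAD_CONST → push 0. Stack: [0]
STORE_FAST i → i=0. Stack: []
LOAD_FAST i → push 0. Stack: [0]
LOAD_CONST → push 2. Stack: [0, 2]
COMPARE_OP bool(<) → 0 vs 2 = True. Stack: [True]
POP_JUMP_IF_FALSE → pop True; no jump. Stack: []
LOAD_FAST_LOAD_FAST r,a → push 4,13. Stack: [4, 13]
BINARY_OP - → 4 - 13 = -9. Stack: [-9]
STORE_FAST r → r=-9. Stack: []
LOAD_FAST_LOAD_FAST r,a → push -9,13. Stack: [-9, 13]
BINARY_OP * → -9 * 13 = -117. Stack: [-117]
STORE_FAST r → r=-117. Stack: []
LOAD_FAST i → push 0. Stack: [0]
LOAD_CONST → push 1. Stack: [0, 1]
BINARY_OP + → 0 + 1 = 1. Stack: [1]
STORE_FAST i → i=1. Stack: []
LOAD_FAST i → push 1. Stack: [1]
LOAD_CONST → push 2. Stack: [1, 2]
COMPARE_OP bool(<) → 1 vs 2 = True. Stack: [True]
POP_JUMP_IF_FALSE → pop True; no jump. Stack: []
LOAD_FAST_LOAD_FAST r,a → push -117,13. Stack: [-117, 13]
BINARY_OP - → -117 - 13 = -130. Stack: [-130]
STORE_FAST r → r=-130. Stack: []
LOAD_FAST_LOAD_FAST r,a → push -130,13. Stack: [-130, 13]
BINARY_OP * → -130 * 13 = -1690. Stack: [-1690]
STORE_FAST r → r=-1690. Stack: []
LOAD_FAST i → push 1. Stack: [1]
LOAD_CONST → push 1. Stack: [1, 1]
BINARY_OP + → 1 + 1 = 2. Stack: [2]
STORE_FAST i → i=2. Stack: []
LOAD_FAST i → push 2. Stack: [2]
LOAD_CONST → push 2. Stack: [2, 2]
COMPARE_OP bool(<) → 2 vs 2 = False. Stack: [False]
POP_JUMP_IF_FALSE → pop False; jump. Stack: []
LOAD_FAST r → push -1690. Stack: [-1690]
RETURN_VALUE → return -1690.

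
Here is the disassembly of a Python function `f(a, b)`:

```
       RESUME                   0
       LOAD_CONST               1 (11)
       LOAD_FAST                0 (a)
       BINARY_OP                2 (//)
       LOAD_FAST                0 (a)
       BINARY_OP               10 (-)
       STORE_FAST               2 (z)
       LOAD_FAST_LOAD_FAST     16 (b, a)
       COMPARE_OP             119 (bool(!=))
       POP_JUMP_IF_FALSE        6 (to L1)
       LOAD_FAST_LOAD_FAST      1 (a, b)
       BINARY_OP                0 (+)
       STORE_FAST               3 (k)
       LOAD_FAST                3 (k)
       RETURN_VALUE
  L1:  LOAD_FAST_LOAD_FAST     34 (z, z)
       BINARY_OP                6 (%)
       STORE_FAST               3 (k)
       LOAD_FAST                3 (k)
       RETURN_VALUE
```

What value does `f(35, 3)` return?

38

LOAD_CONST → push 11. Stack: [11]
LOAD_FAST a → push 35. Stack: [11, 35]
BINARY_OP // → 11 // 35 = 0. Stack: [0]
LOAD_FAST a → push 35. Stack: [0, 35]
BINARY_OP - → 0 - 35 = -35. Stack: [-35]
STORE_FAST z → z=-35. Stack: []
LOAD_FAST_LOAD_FAST b,a → push 3,35. Stack: [3, 35]
COMPARE_OP bool(!=) → 3 vs 35 = True. Stack: [True]
POP_JUMP_IF_FALSE → pop True; no jump. Stack: []
LOAD_FAST_LOAD_FAST a,b → push 35,3. Stack: [35, 3]
BINARY_OP + → 35 + 3 = 38. Stack: [38]
STORE_FAST k → k=38. Stack: []
LOAD_FAST k → push 38. Stack: [38]
RETURN_VALUE → return 38.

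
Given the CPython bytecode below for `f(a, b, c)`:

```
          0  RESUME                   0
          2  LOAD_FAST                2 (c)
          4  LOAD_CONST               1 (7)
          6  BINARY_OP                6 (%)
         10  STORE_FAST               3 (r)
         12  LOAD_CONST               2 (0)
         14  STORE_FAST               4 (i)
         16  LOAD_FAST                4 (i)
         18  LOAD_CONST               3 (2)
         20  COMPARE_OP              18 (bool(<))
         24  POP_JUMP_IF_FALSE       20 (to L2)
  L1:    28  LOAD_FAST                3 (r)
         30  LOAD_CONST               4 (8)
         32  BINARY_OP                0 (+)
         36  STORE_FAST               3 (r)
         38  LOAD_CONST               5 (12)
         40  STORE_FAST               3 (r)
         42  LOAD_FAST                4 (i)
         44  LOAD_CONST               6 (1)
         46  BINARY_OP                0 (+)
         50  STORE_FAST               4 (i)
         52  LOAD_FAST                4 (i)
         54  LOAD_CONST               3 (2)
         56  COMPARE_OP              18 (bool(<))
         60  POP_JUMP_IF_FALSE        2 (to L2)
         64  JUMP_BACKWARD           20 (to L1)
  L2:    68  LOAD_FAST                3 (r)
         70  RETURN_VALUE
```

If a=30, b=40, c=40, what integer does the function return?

LOAD_FAST c → push 40. Stack: [40]
LOAD_CONST → push 7. Stack: [40, 7]
BINARY_OP % → 40 % 7 = 5. Stack: [5]
STORE_FAST r → r=5. Stack: []
LOAD_CONST → push 0. Stack: [0]
STORE_FAST i → i=0. Stack: []
LOAD_FAST i → push 0. Stack: [0]
LOAD_CONST → push 2. Stack: [0, 2]
COMPARE_OP bool(<) → 0 vs 2 = True. Stack: [True]
POP_JUMP_IF_FALSE → pop True; no jump. Stack: []
LOAD_FAST r → push 5. Stack: [5]
LOAD_CONST → push 8. Stack: [5, 8]
BINARY_OP + → 5 + 8 = 13. Stack: [13]
STORE_FAST r → r=13. Stack: []
LOAD_CONST → push 12. Stack: [12]
STORE_FAST r → r=12. Stack: []
LOAD_FAST i → push 0. Stack: [0]
LOAD_CONST → push 1. Stack: [0, 1]
BINARY_OP + → 0 + 1 = 1. Stack: [1]
STORE_FAST i → i=1. Stack: []
LOAD_FAST i → push 1. Stack: [1]
LOAD_CONST → push 2. Stack: [1, 2]
COMPARE_OP bool(<) → 1 vs 2 = True. Stack: [True]
POP_JUMP_IF_FALSE → pop True; no jump. Stack: []
LOAD_FAST r → push 12. Stack: [12]
LOAD_CONST → push 8. Stack: [12, 8]
BINARY_OP + → 12 + 8 = 20. Stack: [20]
STORE_FAST r → r=20. Stack: []
LOAD_CONST → push 12. Stack: [12]
STORE_FAST r → r=12. Stack: []
LOAD_FAST i → push 1. Stack: [1]
LOAD_CONST → push 1. Stack: [1, 1]
BINARY_OP + → 1 + 1 = 2. Stack: [2]
STORE_FAST i → i=2. Stack: []
LOAD_FAST i → push 2. Stack: [2]
LOAD_CONST → push 2. Stack: [2, 2]
COMPARE_OP bool(<) → 2 vs 2 = False. Stack: [False]
POP_JUMP_IF_FALSE → pop False; jump. Stack: []
LOAD_FAST r → push 12. Stack: [12]
RETURN_VALUE → return 12.

12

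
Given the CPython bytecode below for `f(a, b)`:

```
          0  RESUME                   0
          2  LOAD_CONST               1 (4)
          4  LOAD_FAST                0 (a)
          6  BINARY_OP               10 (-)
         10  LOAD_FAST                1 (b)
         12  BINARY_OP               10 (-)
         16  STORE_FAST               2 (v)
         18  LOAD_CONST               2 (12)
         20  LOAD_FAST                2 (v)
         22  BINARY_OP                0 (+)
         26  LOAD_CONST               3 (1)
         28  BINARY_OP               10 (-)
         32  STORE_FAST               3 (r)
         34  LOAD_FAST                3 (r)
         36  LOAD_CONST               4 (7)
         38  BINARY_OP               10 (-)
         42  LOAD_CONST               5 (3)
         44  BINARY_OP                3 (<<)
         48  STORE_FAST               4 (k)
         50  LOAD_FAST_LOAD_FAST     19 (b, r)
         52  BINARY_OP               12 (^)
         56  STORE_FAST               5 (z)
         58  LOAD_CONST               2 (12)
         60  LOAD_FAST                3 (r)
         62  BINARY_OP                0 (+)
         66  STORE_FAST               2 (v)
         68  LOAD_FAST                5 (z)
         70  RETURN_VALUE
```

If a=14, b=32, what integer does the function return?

-63

LOAD_CONST → push 4. Stack: [4]
LOAD_FAST a → push 14. Stack: [4, 14]
BINARY_OP - → 4 - 14 = -10. Stack: [-10]
LOAD_FAST b → push 32. Stack: [-10, 32]
BINARY_OP - → -10 - 32 = -42. Stack: [-42]
STORE_FAST v → v=-42. Stack: []
LOAD_CONST → push 12. Stack: [12]
LOAD_FAST v → push -42. Stack: [12, -42]
BINARY_OP + → 12 + -42 = -30. Stack: [-30]
LOAD_CONST → push 1. Stack: [-30, 1]
BINARY_OP - → -30 - 1 = -31. Stack: [-31]
STORE_FAST r → r=-31. Stack: []
LOAD_FAST r → push -31. Stack: [-31]
LOAD_CONST → push 7. Stack: [-31, 7]
BINARY_OP - → -31 - 7 = -38. Stack: [-38]
LOAD_CONST → push 3. Stack: [-38, 3]
BINARY_OP << → -38 << 3 = -304. Stack: [-304]
STORE_FAST k → k=-304. Stack: []
LOAD_FAST_LOAD_FAST b,r → push 32,-31. Stack: [32, -31]
BINARY_OP ^ → 32 ^ -31 = -63. Stack: [-63]
STORE_FAST z → z=-63. Stack: []
LOAD_CONST → push 12. Stack: [12]
LOAD_FAST r → push -31. Stack: [12, -31]
BINARY_OP + → 12 + -31 = -19. Stack: [-19]
STORE_FAST v → v=-19. Stack: []
LOAD_FAST z → push -63. Stack: [-63]
RETURN_VALUE → return -63.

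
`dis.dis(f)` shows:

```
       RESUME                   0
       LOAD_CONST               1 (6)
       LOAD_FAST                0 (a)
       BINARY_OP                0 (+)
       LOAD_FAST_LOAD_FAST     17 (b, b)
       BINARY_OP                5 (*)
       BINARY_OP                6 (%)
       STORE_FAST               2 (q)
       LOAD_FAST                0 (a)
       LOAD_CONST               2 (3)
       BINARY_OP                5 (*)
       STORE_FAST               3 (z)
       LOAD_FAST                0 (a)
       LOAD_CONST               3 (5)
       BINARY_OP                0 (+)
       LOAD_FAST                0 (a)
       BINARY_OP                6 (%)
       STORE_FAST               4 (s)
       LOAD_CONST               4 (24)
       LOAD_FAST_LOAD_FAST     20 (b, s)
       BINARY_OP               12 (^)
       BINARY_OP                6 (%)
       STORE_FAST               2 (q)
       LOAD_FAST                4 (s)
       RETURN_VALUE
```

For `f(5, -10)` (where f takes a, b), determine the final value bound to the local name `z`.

LOAD_CONST → push 6. Stack: [6]
LOAD_FAST a → push 5. Stack: [6, 5]
BINARY_OP + → 6 + 5 = 11. Stack: [11]
LOAD_FAST_LOAD_FAST b,b → push -10,-10. Stack: [11, -10, -10]
BINARY_OP * → -10 * -10 = 100. Stack: [11, 100]
BINARY_OP % → 11 % 100 = 11. Stack: [11]
STORE_FAST q → q=11. Stack: []
LOAD_FAST a → push 5. Stack: [5]
LOAD_CONST → push 3. Stack: [5, 3]
BINARY_OP * → 5 * 3 = 15. Stack: [15]
STORE_FAST z → z=15. Stack: []
LOAD_FAST a → push 5. Stack: [5]
LOAD_CONST → push 5. Stack: [5, 5]
BINARY_OP + → 5 + 5 = 10. Stack: [10]
LOAD_FAST a → push 5. Stack: [10, 5]
BINARY_OP % → 10 % 5 = 0. Stack: [0]
STORE_FAST s → s=0. Stack: []
LOAD_CONST → push 24. Stack: [24]
LOAD_FAST_LOAD_FAST b,s → push -10,0. Stack: [24, -10, 0]
BINARY_OP ^ → -10 ^ 0 = -10. Stack: [24, -10]
BINARY_OP % → 24 % -10 = -6. Stack: [-6]
STORE_FAST q → q=-6. Stack: []
LOAD_FAST s → push 0. Stack: [0]
RETURN_VALUE → return 0.

15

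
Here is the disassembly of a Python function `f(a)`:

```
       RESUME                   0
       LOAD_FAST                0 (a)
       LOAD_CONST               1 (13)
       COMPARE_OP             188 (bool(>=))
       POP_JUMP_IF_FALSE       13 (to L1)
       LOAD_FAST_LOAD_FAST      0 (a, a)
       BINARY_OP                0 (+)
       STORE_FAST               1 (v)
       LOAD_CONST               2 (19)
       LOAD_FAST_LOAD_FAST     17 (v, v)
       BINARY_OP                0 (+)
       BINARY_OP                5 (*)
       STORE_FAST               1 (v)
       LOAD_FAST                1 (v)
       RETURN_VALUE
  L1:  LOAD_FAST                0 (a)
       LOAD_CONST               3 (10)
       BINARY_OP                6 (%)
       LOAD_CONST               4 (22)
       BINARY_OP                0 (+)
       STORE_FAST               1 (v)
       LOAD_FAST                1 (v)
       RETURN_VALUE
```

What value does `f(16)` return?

LOAD_FAST a → push 16. Stack: [16]
LOAD_CONST → push 13. Stack: [16, 13]
COMPARE_OP bool(>=) → 16 vs 13 = True. Stack: [True]
POP_JUMP_IF_FALSE → pop True; no jump. Stack: []
LOAD_FAST_LOAD_FAST a,a → push 16,16. Stack: [16, 16]
BINARY_OP + → 16 + 16 = 32. Stack: [32]
STORE_FAST v → v=32. Stack: []
LOAD_CONST → push 19. Stack: [19]
LOAD_FAST_LOAD_FAST v,v → push 32,32. Stack: [19, 32, 32]
BINARY_OP + → 32 + 32 = 64. Stack: [19, 64]
BINARY_OP * → 19 * 64 = 1216. Stack: [1216]
STORE_FAST v → v=1216. Stack: []
LOAD_FAST v → push 1216. Stack: [1216]
RETURN_VALUE → return 1216.

1216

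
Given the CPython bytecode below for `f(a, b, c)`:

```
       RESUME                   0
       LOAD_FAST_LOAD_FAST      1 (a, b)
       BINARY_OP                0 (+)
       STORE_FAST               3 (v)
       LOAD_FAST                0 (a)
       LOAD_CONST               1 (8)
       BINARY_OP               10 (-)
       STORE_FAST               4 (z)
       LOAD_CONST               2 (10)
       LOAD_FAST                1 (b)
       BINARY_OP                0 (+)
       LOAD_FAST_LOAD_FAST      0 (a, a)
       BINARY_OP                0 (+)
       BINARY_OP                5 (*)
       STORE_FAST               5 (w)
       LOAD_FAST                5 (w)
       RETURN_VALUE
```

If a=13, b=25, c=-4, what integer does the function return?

LOAD_FAST_LOAD_FAST a,b → push 13,25. Stack: [13, 25]
BINARY_OP + → 13 + 25 = 38. Stack: [38]
STORE_FAST v → v=38. Stack: []
LOAD_FAST a → push 13. Stack: [13]
LOAD_CONST → push 8. Stack: [13, 8]
BINARY_OP - → 13 - 8 = 5. Stack: [5]
STORE_FAST z → z=5. Stack: []
LOAD_CONST → push 10. Stack: [10]
LOAD_FAST b → push 25. Stack: [10, 25]
BINARY_OP + → 10 + 25 = 35. Stack: [35]
LOAD_FAST_LOAD_FAST a,a → push 13,13. Stack: [35, 13, 13]
BINARY_OP + → 13 + 13 = 26. Stack: [35, 26]
BINARY_OP * → 35 * 26 = 910. Stack: [910]
STORE_FAST w → w=910. Stack: []
LOAD_FAST w → push 910. Stack: [910]
RETURN_VALUE → return 910.

910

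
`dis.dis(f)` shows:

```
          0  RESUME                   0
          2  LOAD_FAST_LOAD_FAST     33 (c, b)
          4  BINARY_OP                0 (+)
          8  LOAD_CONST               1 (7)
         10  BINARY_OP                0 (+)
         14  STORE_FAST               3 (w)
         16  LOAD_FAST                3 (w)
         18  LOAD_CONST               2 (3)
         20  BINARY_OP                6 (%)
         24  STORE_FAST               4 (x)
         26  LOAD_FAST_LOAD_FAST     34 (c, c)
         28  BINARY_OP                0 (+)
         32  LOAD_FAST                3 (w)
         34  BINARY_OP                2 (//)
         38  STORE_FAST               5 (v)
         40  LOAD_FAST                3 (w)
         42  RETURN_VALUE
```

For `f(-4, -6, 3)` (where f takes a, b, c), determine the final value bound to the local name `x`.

LOAD_FAST_LOAD_FAST c,b → push 3,-6. Stack: [3, -6]
BINARY_OP + → 3 + -6 = -3. Stack: [-3]
LOAD_CONST → push 7. Stack: [-3, 7]
BINARY_OP + → -3 + 7 = 4. Stack: [4]
STORE_FAST w → w=4. Stack: []
LOAD_FAST w → push 4. Stack: [4]
LOAD_CONST → push 3. Stack: [4, 3]
BINARY_OP % → 4 % 3 = 1. Stack: [1]
STORE_FAST x → x=1. Stack: []
LOAD_FAST_LOAD_FAST c,c → push 3,3. Stack: [3, 3]
BINARY_OP + → 3 + 3 = 6. Stack: [6]
LOAD_FAST w → push 4. Stack: [6, 4]
BINARY_OP // → 6 // 4 = 1. Stack: [1]
STORE_FAST v → v=1. Stack: []
LOAD_FAST w → push 4. Stack: [4]
RETURN_VALUE → return 4.

1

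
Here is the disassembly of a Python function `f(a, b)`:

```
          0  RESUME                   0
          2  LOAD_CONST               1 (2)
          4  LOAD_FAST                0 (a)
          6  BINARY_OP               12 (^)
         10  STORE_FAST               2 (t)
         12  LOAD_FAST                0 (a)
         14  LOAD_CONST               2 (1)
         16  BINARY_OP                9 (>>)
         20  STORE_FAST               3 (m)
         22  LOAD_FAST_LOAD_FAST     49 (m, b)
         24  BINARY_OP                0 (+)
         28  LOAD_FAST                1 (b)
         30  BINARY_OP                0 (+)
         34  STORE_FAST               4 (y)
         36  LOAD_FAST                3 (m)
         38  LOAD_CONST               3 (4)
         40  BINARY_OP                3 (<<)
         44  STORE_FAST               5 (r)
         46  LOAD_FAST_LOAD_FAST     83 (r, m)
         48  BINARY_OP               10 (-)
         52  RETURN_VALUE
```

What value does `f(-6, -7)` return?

-45

LOAD_CONST → push 2. Stack: [2]
LOAD_FAST a → push -6. Stack: [2, -6]
BINARY_OP ^ → 2 ^ -6 = -8. Stack: [-8]
STORE_FAST t → t=-8. Stack: []
LOAD_FAST a → push -6. Stack: [-6]
LOAD_CONST → push 1. Stack: [-6, 1]
BINARY_OP >> → -6 >> 1 = -3. Stack: [-3]
STORE_FAST m → m=-3. Stack: []
LOAD_FAST_LOAD_FAST m,b → push -3,-7. Stack: [-3, -7]
BINARY_OP + → -3 + -7 = -10. Stack: [-10]
LOAD_FAST b → push -7. Stack: [-10, -7]
BINARY_OP + → -10 + -7 = -17. Stack: [-17]
STORE_FAST y → y=-17. Stack: []
LOAD_FAST m → push -3. Stack: [-3]
LOAD_CONST → push 4. Stack: [-3, 4]
BINARY_OP << → -3 << 4 = -48. Stack: [-48]
STORE_FAST r → r=-48. Stack: []
LOAD_FAST_LOAD_FAST r,m → push -48,-3. Stack: [-48, -3]
BINARY_OP - → -48 - -3 = -45. Stack: [-45]
RETURN_VALUE → return -45.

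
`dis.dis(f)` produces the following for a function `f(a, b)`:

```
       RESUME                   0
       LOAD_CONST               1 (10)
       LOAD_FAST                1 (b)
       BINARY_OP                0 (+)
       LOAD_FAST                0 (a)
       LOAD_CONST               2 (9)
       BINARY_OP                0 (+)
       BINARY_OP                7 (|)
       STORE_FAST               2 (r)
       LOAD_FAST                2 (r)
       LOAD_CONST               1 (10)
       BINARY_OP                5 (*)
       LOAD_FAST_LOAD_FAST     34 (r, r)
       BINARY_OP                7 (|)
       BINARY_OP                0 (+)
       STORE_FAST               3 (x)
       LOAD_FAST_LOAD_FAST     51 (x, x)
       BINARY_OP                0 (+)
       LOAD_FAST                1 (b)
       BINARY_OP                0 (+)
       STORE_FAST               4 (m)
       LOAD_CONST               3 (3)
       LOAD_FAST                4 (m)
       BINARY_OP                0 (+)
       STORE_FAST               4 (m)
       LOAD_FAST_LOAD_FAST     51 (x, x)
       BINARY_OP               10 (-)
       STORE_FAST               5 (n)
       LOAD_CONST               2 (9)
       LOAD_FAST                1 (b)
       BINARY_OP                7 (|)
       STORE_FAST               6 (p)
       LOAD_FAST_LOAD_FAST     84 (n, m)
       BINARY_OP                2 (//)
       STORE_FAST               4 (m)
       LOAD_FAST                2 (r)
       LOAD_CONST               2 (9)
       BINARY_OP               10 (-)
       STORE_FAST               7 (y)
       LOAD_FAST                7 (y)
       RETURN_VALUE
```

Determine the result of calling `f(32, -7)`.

LOAD_CONST → push 10. Stack: [10]
LOAD_FAST b → push -7. Stack: [10, -7]
BINARY_OP + → 10 + -7 = 3. Stack: [3]
LOAD_FAST a → push 32. Stack: [3, 32]
LOAD_CONST → push 9. Stack: [3, 32, 9]
BINARY_OP + → 32 + 9 = 41. Stack: [3, 41]
BINARY_OP | → 3 | 41 = 43. Stack: [43]
STORE_FAST r → r=43. Stack: []
LOAD_FAST r → push 43. Stack: [43]
LOAD_CONST → push 10. Stack: [43, 10]
BINARY_OP * → 43 * 10 = 430. Stack: [430]
LOAD_FAST_LOAD_FAST r,r → push 43,43. Stack: [430, 43, 43]
BINARY_OP | → 43 | 43 = 43. Stack: [430, 43]
BINARY_OP + → 430 + 43 = 473. Stack: [473]
STORE_FAST x → x=473. Stack: []
LOAD_FAST_LOAD_FAST x,x → push 473,473. Stack: [473, 473]
BINARY_OP + → 473 + 473 = 946. Stack: [946]
LOAD_FAST b → push -7. Stack: [946, -7]
BINARY_OP + → 946 + -7 = 939. Stack: [939]
STORE_FAST m → m=939. Stack: []
LOAD_CONST → push 3. Stack: [3]
LOAD_FAST m → push 939. Stack: [3, 939]
BINARY_OP + → 3 + 939 = 942. Stack: [942]
STORE_FAST m → m=942. Stack: []
LOAD_FAST_LOAD_FAST x,x → push 473,473. Stack: [473, 473]
BINARY_OP - → 473 - 473 = 0. Stack: [0]
STORE_FAST n → n=0. Stack: []
LOAD_CONST → push 9. Stack: [9]
LOAD_FAST b → push -7. Stack: [9, -7]
BINARY_OP | → 9 | -7 = -7. Stack: [-7]
STORE_FAST p → p=-7. Stack: []
LOAD_FAST_LOAD_FAST n,m → push 0,942. Stack: [0, 942]
BINARY_OP // → 0 // 942 = 0. Stack: [0]
STORE_FAST m → m=0. Stack: []
LOAD_FAST r → push 43. Stack: [43]
LOAD_CONST → push 9. Stack: [43, 9]
BINARY_OP - → 43 - 9 = 34. Stack: [34]
STORE_FAST y → y=34. Stack: []
LOAD_FAST y → push 34. Stack: [34]
RETURN_VALUE → return 34.

34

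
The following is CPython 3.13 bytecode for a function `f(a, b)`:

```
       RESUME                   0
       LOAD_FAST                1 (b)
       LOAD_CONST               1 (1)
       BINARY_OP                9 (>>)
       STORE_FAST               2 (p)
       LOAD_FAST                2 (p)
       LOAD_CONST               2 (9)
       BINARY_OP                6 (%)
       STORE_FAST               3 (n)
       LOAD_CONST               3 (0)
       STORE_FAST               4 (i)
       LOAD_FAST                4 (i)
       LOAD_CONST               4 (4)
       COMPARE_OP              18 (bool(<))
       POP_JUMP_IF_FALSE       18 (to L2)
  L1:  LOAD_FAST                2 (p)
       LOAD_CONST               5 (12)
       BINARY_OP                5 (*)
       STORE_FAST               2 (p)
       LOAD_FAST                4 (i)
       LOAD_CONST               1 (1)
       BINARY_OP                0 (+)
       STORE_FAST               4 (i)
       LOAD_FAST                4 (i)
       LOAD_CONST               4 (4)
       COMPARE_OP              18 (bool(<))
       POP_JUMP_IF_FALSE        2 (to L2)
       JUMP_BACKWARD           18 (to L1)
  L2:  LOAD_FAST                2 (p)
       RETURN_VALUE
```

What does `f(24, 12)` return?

124416

LOAD_FAST b → push 12. Stack: [12]
LOAD_CONST → push 1. Stack: [12, 1]
BINARY_OP >> → 12 >> 1 = 6. Stack: [6]
STORE_FAST p → p=6. Stack: []
LOAD_FAST p → push 6. Stack: [6]
LOAD_CONST → push 9. Stack: [6, 9]
BINARY_OP % → 6 % 9 = 6. Stack: [6]
STORE_FAST n → n=6. Stack: []
LOAD_CONST → push 0. Stack: [0]
STORE_FAST i → i=0. Stack: []
LOAD_FAST i → push 0. Stack: [0]
LOAD_CONST → push 4. Stack: [0, 4]
COMPARE_OP bool(<) → 0 vs 4 = True. Stack: [True]
POP_JUMP_IF_FALSE → pop True; no jump. Stack: []
LOAD_FAST p → push 6. Stack: [6]
LOAD_CONST → push 12. Stack: [6, 12]
BINARY_OP * → 6 * 12 = 72. Stack: [72]
STORE_FAST p → p=72. Stack: []
LOAD_FAST i → push 0. Stack: [0]
LOAD_CONST → push 1. Stack: [0, 1]
BINARY_OP + → 0 + 1 = 1. Stack: [1]
STORE_FAST i → i=1. Stack: []
LOAD_FAST i → push 1. Stack: [1]
LOAD_CONST → push 4. Stack: [1, 4]
COMPARE_OP bool(<) → 1 vs 4 = True. Stack: [True]
POP_JUMP_IF_FALSE → pop True; no jump. Stack: []
LOAD_FAST p → push 72. Stack: [72]
LOAD_CONST → push 12. Stack: [72, 12]
BINARY_OP * → 72 * 12 = 864. Stack: [864]
STORE_FAST p → p=864. Stack: []
LOAD_FAST i → push 1. Stack: [1]
LOAD_CONST → push 1. Stack: [1, 1]
BINARY_OP + → 1 + 1 = 2. Stack: [2]
STORE_FAST i → i=2. Stack: []
LOAD_FAST i → push 2. Stack: [2]
LOAD_CONST → push 4. Stack: [2, 4]
COMPARE_OP bool(<) → 2 vs 4 = True. Stack: [True]
POP_JUMP_IF_FALSE → pop True; no jump. Stack: []
LOAD_FAST p → push 864. Stack: [864]
LOAD_CONST → push 12. Stack: [864, 12]
BINARY_OP * → 864 * 12 = 10368. Stack: [10368]
STORE_FAST p → p=10368. Stack: []
LOAD_FAST i → push 2. Stack: [2]
LOAD_CONST → push 1. Stack: [2, 1]
BINARY_OP + → 2 + 1 = 3. Stack: [3]
STORE_FAST i → i=3. Stack: []
LOAD_FAST i → push 3. Stack: [3]
LOAD_CONST → push 4. Stack: [3, 4]
COMPARE_OP bool(<) → 3 vs 4 = True. Stack: [True]
POP_JUMP_IF_FALSE → pop True; no jump. Stack: []
LOAD_FAST p → push 10368. Stack: [10368]
LOAD_CONST → push 12. Stack: [10368, 12]
BINARY_OP * → 10368 * 12 = 124416. Stack: [124416]
STORE_FAST p → p=124416. Stack: []
LOAD_FAST i → push 3. Stack: [3]
LOAD_CONST → push 1. Stack: [3, 1]
BINARY_OP + → 3 + 1 = 4. Stack: [4]
STORE_FAST i → i=4. Stack: []
LOAD_FAST i → push 4. Stack: [4]
LOAD_CONST → push 4. Stack: [4, 4]
COMPARE_OP bool(<) → 4 vs 4 = False. Stack: [False]
POP_JUMP_IF_FALSE → pop False; jump. Stack: []
LOAD_FAST p → push 124416. Stack: [124416]
RETURN_VALUE → return 124416.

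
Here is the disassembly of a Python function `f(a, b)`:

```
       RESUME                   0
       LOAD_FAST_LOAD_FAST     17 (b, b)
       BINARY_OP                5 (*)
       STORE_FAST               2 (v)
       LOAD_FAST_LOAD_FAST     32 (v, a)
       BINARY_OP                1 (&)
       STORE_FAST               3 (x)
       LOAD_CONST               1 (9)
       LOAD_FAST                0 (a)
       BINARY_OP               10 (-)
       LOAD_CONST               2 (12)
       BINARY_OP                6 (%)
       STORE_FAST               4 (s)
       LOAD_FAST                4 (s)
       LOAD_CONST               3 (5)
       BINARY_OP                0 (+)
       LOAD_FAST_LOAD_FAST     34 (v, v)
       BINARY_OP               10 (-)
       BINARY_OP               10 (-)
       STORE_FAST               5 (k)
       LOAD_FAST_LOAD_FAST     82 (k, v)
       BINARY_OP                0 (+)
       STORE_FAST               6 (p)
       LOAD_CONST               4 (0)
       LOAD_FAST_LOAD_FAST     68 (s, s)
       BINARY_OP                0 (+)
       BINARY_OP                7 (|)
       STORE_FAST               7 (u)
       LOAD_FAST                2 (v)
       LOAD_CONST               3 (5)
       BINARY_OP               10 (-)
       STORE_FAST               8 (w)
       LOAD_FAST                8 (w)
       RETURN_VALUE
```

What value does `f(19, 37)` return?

LOAD_FAST_LOAD_FAST b,b → push 37,37. Stack: [37, 37]
BINARY_OP * → 37 * 37 = 1369. Stack: [1369]
STORE_FAST v → v=1369. Stack: []
LOAD_FAST_LOAD_FAST v,a → push 1369,19. Stack: [1369, 19]
BINARY_OP & → 1369 & 19 = 17. Stack: [17]
STORE_FAST x → x=17. Stack: []
LOAD_CONST → push 9. Stack: [9]
LOAD_FAST a → push 19. Stack: [9, 19]
BINARY_OP - → 9 - 19 = -10. Stack: [-10]
LOAD_CONST → push 12. Stack: [-10, 12]
BINARY_OP % → -10 % 12 = 2. Stack: [2]
STORE_FAST s → s=2. Stack: []
LOAD_FAST s → push 2. Stack: [2]
LOAD_CONST → push 5. Stack: [2, 5]
BINARY_OP + → 2 + 5 = 7. Stack: [7]
LOAD_FAST_LOAD_FAST v,v → push 1369,1369. Stack: [7, 1369, 1369]
BINARY_OP - → 1369 - 1369 = 0. Stack: [7, 0]
BINARY_OP - → 7 - 0 = 7. Stack: [7]
STORE_FAST k → k=7. Stack: []
LOAD_FAST_LOAD_FAST k,v → push 7,1369. Stack: [7, 1369]
BINARY_OP + → 7 + 1369 = 1376. Stack: [1376]
STORE_FAST p → p=1376. Stack: []
LOAD_CONST → push 0. Stack: [0]
LOAD_FAST_LOAD_FAST s,s → push 2,2. Stack: [0, 2, 2]
BINARY_OP + → 2 + 2 = 4. Stack: [0, 4]
BINARY_OP | → 0 | 4 = 4. Stack: [4]
STORE_FAST u → u=4. Stack: []
LOAD_FAST v → push 1369. Stack: [1369]
LOAD_CONST → push 5. Stack: [1369, 5]
BINARY_OP - → 1369 - 5 = 1364. Stack: [1364]
STORE_FAST w → w=1364. Stack: []
LOAD_FAST w → push 1364. Stack: [1364]
RETURN_VALUE → return 1364.

1364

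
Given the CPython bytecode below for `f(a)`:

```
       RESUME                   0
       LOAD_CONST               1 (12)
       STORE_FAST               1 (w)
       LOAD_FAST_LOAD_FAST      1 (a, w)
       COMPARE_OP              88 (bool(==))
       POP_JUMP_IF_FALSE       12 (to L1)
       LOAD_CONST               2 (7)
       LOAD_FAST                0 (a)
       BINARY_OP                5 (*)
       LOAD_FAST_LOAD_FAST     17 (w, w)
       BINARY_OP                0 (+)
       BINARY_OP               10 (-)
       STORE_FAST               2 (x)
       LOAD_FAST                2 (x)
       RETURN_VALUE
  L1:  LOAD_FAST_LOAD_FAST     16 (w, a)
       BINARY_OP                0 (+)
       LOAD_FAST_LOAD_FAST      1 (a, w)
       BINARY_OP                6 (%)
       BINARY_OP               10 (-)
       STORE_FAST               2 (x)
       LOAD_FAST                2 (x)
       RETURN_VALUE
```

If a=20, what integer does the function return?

24

LOAD_CONST → push 12. Stack: [12]
STORE_FAST w → w=12. Stack: []
LOAD_FAST_LOAD_FAST a,w → push 20,12. Stack: [20, 12]
COMPARE_OP bool(==) → 20 vs 12 = False. Stack: [False]
POP_JUMP_IF_FALSE → pop False; jump. Stack: []
LOAD_FAST_LOAD_FAST w,a → push 12,20. Stack: [12, 20]
BINARY_OP + → 12 + 20 = 32. Stack: [32]
LOAD_FAST_LOAD_FAST a,w → push 20,12. Stack: [32, 20, 12]
BINARY_OP % → 20 % 12 = 8. Stack: [32, 8]
BINARY_OP - → 32 - 8 = 24. Stack: [24]
STORE_FAST x → x=24. Stack: []
LOAD_FAST x → push 24. Stack: [24]
RETURN_VALUE → return 24.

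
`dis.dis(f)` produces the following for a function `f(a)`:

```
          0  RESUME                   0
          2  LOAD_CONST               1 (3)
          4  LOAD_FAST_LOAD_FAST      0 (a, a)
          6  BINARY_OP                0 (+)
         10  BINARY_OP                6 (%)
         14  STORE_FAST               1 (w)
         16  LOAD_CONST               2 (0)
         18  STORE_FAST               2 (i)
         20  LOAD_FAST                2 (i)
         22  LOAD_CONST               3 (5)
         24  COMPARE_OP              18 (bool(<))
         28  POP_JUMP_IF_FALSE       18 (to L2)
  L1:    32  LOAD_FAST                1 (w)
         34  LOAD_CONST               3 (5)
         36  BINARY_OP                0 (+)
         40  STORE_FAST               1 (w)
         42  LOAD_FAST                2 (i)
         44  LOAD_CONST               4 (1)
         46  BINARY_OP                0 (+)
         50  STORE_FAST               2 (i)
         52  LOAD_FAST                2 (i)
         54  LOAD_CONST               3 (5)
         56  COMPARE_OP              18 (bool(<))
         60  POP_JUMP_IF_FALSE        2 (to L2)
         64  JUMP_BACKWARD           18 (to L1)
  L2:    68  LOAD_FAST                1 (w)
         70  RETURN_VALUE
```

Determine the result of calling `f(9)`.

28

LOAD_CONST → push 3
LOAD_FAST_LOAD_FAST a,a → push 9,9
BINARY_OP + → 9 + 9 = 18
BINARY_OP % → 3 % 18 = 3
STORE_FAST w → w=3
LOAD_CONST → push 0
STORE_FAST i → i=0
LOAD_FAST i → push 0
LOAD_CONST → push 5
COMPARE_OP bool(<) → 0 vs 5 = True
POP_JUMP_IF_FALSE → pop True; no jump
LOAD_FAST w → push 3
LOAD_CONST → push 5
BINARY_OP + → 3 + 5 = 8
STORE_FAST w → w=8
LOAD_FAST i → push 0
LOAD_CONST → push 1
BINARY_OP + → 0 + 1 = 1
STORE_FAST i → i=1
LOAD_FAST i → push 1
LOAD_CONST → push 5
COMPARE_OP bool(<) → 1 vs 5 = True
POP_JUMP_IF_FALSE → pop True; no jump
LOAD_FAST w → push 8
LOAD_CONST → push 5
BINARY_OP + → 8 + 5 = 13
STORE_FAST w → w=13
LOAD_FAST i → push 1
LOAD_CONST → push 1
BINARY_OP + → 1 + 1 = 2
STORE_FAST i → i=2
LOAD_FAST i → push 2
LOAD_CONST → push 5
COMPARE_OP bool(<) → 2 vs 5 = True
POP_JUMP_IF_FALSE → pop True; no jump
LOAD_FAST w → push 13
LOAD_CONST → push 5
BINARY_OP + → 13 + 5 = 18
STORE_FAST w → w=18
LOAD_FAST i → push 2
LOAD_CONST → push 1
BINARY_OP + → 2 + 1 = 3
STORE_FAST i → i=3
LOAD_FAST i → push 3
LOAD_CONST → push 5
COMPARE_OP bool(<) → 3 vs 5 = True
POP_JUMP_IF_FALSE → pop True; no jump
LOAD_FAST w → push 18
LOAD_CONST → push 5
BINARY_OP + → 18 + 5 = 23
STORE_FAST w → w=23
LOAD_FAST i → push 3
LOAD_CONST → push 1
BINARY_OP + → 3 + 1 = 4
STORE_FAST i → i=4
LOAD_FAST i → push 4
LOAD_CONST → push 5
COMPARE_OP bool(<) → 4 vs 5 = True
POP_JUMP_IF_FALSE → pop True; no jump
LOAD_FAST w → push 23
LOAD_CONST → push 5
BINARY_OP + → 23 + 5 = 28
STORE_FAST w → w=28
LOAD_FAST i → push 4
LOAD_CONST → push 1
BINARY_OP + → 4 + 1 = 5
STORE_FAST i → i=5
LOAD_FAST i → push 5
LOAD_CONST → push 5
COMPARE_OP bool(<) → 5 vs 5 = False
POP_JUMP_IF_FALSE → pop False; jump
LOAD_FAST w → push 28
RETURN_VALUE → return 28.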